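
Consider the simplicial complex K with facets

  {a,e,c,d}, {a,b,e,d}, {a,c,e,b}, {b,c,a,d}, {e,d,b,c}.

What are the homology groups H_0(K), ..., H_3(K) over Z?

H_0 ≅ Z,  H_1 = 0,  H_2 = 0,  H_3 ≅ Z.

We work with the vertex ordering a < b < c < d < e. The simplices of K, each written with vertices in increasing order, are:

  0-simplices (5): a, b, c, d, e
  1-simplices (10): ab, ac, ad, ae, bc, bd, be, cd, ce, de
  2-simplices (10): abc, abd, abe, acd, ace, ade, bcd, bce, bde, cde
  3-simplices (5): abcd, abce, abde, acde, bcde

giving chain groups C_0 ≅ Z^5, C_1 ≅ Z^10, C_2 ≅ Z^10, C_3 ≅ Z^5.

Boundary ∂_1: C_1 → C_0 maps an edge to its endpoints' difference, ∂[p,q] = q − p.
This gives a 5×10 integer matrix of rank 4; reducing to Smith normal form yields diagonal entries (1,1,1,1).

∂_2: C_2 → C_1 sends each 2-simplex [p,q,r] to [q,r] − [p,r] + [p,q]. For instance
  ∂abd = bd − ad + ab,
  ∂ace = ce − ae + ac.
The resulting 10×10 matrix has rank 6, and its Smith normal form has invariant factors (1,1,1,1,1,1).

The boundary map ∂_3: C_3 → C_2 sends each 3-simplex σ to the alternating sum Σ_i (−1)^i (σ with its i-th vertex removed). For instance
  ∂acde = cde − ade + ace − acd,
  ∂bcde = cde − bde + bce − bcd.
As a 10×5 matrix over Z this has rank 4, with invariant factors (1,1,1,1).

Computing H_k = (kernel of ∂_k) / (image of ∂_{k+1}):

  H_0: rank C_0 − rank ∂_1 = 5 − 4 = 1, and the invariant factors of ∂_1 are all 1, so H_0 ≅ Z.
  H_1: rank ker ∂_1 − rank ∂_2 = (10 − 4) − 6 = 0, and the invariant factors of ∂_2 are all 1, so H_1 ≅ 0.
  H_2: rank ker ∂_2 − rank ∂_3 = (10 − 6) − 4 = 0, and the invariant factors of ∂_3 are all 1, so H_2 ≅ 0.
  H_3: rank ker ∂_3 − rank ∂_4 = (5 − 4) − 0 = 1, and there is no ∂_4, so H_3 ≅ Z.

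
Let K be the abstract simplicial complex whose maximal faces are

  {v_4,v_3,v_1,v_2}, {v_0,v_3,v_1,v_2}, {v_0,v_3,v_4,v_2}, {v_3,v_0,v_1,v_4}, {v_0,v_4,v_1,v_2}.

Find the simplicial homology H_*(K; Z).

H_0 = Z,  H_1 = 0,  H_2 = 0,  H_3 = Z.

We work with the vertex ordering v_0 < v_1 < v_2 < v_3 < v_4. The simplices of K, each written with vertices in increasing order, are:

  0-simplices (5): [v_0], [v_1], [v_2], [v_3], [v_4]
  1-simplices (10): [v_0,v_1], [v_0,v_2], [v_0,v_3], [v_0,v_4], [v_1,v_2], [v_1,v_3], [v_1,v_4], [v_2,v_3], [v_2,v_4], [v_3,v_4]
  2-simplices (10): [v_0,v_1,v_2], [v_0,v_1,v_3], [v_0,v_1,v_4], [v_0,v_2,v_3], [v_0,v_2,v_4], [v_0,v_3,v_4], [v_1,v_2,v_3], [v_1,v_2,v_4], [v_1,v_3,v_4], [v_2,v_3,v_4]
  3-simplices (5): [v_0,v_1,v_2,v_3], [v_0,v_1,v_2,v_4], [v_0,v_1,v_3,v_4], [v_0,v_2,v_3,v_4], [v_1,v_2,v_3,v_4]

so the chain groups are C_0 ≅ Z^5, C_1 ≅ Z^10, C_2 ≅ Z^10, C_3 ≅ Z^5.

Boundary ∂_1: C_1 → C_0 sends each edge [p,q] (with p < q) to q − p. For instance
  ∂[v_0,v_1] = [v_1] − [v_0].
This gives a 5×10 integer matrix of rank 4; reducing to Smith normal form yields diagonal entries (1,1,1,1).

∂_2: C_2 → C_1 sends each 2-simplex [p,q,r] to [q,r] − [p,r] + [p,q]. For instance
  ∂[v_1,v_2,v_3] = [v_2,v_3] − [v_1,v_3] + [v_1,v_2],
  ∂[v_0,v_1,v_2] = [v_1,v_2] − [v_0,v_2] + [v_0,v_1].
The 10×10 boundary matrix has rank 6 and Smith normal form diag(1,1,1,1,1,1).

Boundary ∂_3: C_3 → C_2 sends each 3-simplex σ to the alternating sum Σ_i (−1)^i (σ with its i-th vertex removed). For instance
  ∂[v_1,v_2,v_3,v_4] = [v_2,v_3,v_4] − [v_1,v_3,v_4] + [v_1,v_2,v_4] − [v_1,v_2,v_3],
  ∂[v_0,v_1,v_2,v_4] = [v_1,v_2,v_4] − [v_0,v_2,v_4] + [v_0,v_1,v_4] − [v_0,v_1,v_2].
The 10×5 boundary matrix has rank 4 and Smith normal form diag(1,1,1,1).

Computing H_k = (kernel of ∂_k) / (image of ∂_{k+1}):

  H_0: rank C_0 − rank ∂_1 = 5 − 4 = 1, and the invariant factors of ∂_1 are all 1, so H_0 = Z.
  H_1: rank ker ∂_1 − rank ∂_2 = (10 − 4) − 6 = 0, and the invariant factors of ∂_2 are all 1, so H_1 = 0.
  H_2: rank ker ∂_2 − rank ∂_3 = (10 − 6) − 4 = 0, and the invariant factors of ∂_3 are all 1, so H_2 = 0.
  H_3: rank ker ∂_3 − rank ∂_4 = (5 − 4) − 0 = 1, and there is no ∂_4, so H_3 = Z.

(K is a triangulation of the 3-sphere S^3.)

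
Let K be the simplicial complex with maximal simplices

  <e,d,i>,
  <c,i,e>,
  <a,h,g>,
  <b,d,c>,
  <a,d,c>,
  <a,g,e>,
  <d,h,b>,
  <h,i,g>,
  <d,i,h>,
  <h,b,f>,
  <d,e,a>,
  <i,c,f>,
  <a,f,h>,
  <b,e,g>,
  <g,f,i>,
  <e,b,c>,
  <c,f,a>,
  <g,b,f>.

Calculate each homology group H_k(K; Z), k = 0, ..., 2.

We work with the vertex ordering a < b < c < d < e < f < g < h < i. The simplices of K, each written with vertices in increasing order, are:

  0-simplices (9): a, b, c, d, e, f, g, h, i
  1-simplices (27): ac, ad, ae, af, ag, ah, bc, bd, be, bf, bg, bh, cd, ce, cf, ci, de, dh, di, eg, ei, fg, fh, fi, gh, gi, hi
  2-simplices (18): acd, acf, ade, aeg, afh, agh, bcd, bce, bdh, beg, bfg, bfh, cei, cfi, dei, dhi, fgi, ghi

Hence C_0 ≅ Z^9, C_1 ≅ Z^27, C_2 ≅ Z^18.

The boundary map ∂_1: C_1 → C_0 is given by ∂[p,q] = [q] − [p]. For instance
  ∂de = e − d.
The 9×27 boundary matrix has rank 8 and Smith normal form diag(1,1,1,1,1,1,1,1).

The boundary map ∂_2: C_2 → C_1 acts by ∂[p,q,r] = [q,r] − [p,r] + [p,q]. For instance
  ∂aeg = eg − ag + ae,
  ∂bfh = fh − bh + bf.
This gives a 27×18 integer matrix of rank 18; reducing to Smith normal form yields diagonal entries (1,1,1,1,1,1,1,1,1,1,1,1,1,1,1,1,1,2).

Reading off H_k = ker ∂_k / im ∂_{k+1}:

  H_0: rank C_0 − rank ∂_1 = 9 − 8 = 1, and the invariant factors of ∂_1 are all 1, so H_0 = Z.
  H_1: rank ker ∂_1 − rank ∂_2 = (27 − 8) − 18 = 1, and ∂_2 has invariant factor 2 > 1, so H_1 = Z ⊕ Z/2.
  H_2: rank ker ∂_2 − rank ∂_3 = (18 − 18) − 0 = 0, and there is no ∂_3, so H_2 = 0.

H_0 = Z,  H_1 = Z ⊕ Z/2,  H_2 = 0.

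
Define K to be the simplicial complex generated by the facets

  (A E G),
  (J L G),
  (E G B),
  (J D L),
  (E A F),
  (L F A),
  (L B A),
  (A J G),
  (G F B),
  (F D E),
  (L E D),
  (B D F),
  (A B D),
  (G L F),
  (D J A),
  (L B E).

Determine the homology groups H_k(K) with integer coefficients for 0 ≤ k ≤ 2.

Take the total order A < B < D < E < F < G < J < L on the vertex set. Then K (dimension 2) consists of the simplices:

  0-simplices (8): A, B, D, E, F, G, J, L
  1-simplices (24): AB, AD, AE, AF, AG, AJ, AL, BD, BE, BF, BG, BL, DE, DF, DJ, DL, EF, EG, EL, FG, FL, GJ, GL, JL
  2-simplices (16): ABD, ABL, ADJ, AEF, AEG, AFL, AGJ, BDF, BEG, BEL, BFG, DEF, DEL, DJL, FGL, GJL

so the chain groups are C_0 ≅ Z^8, C_1 ≅ Z^24, C_2 ≅ Z^16.

The boundary map ∂_1: C_1 → C_0 is given by ∂[p,q] = [q] − [p]. For instance
  ∂AJ = J − A.
The resulting 8×24 matrix has rank 7, and its Smith normal form has invariant factors (1,1,1,1,1,1,1).

Boundary ∂_2: C_2 → C_1 sends each 2-simplex [p,q,r] to [q,r] − [p,r] + [p,q]. For instance
  ∂BFG = FG − BG + BF,
  ∂DEL = EL − DL + DE.
This gives a 24×16 integer matrix of rank 15; reducing to Smith normal form yields diagonal entries (1,1,1,1,1,1,1,1,1,1,1,1,1,1,1).

Reading off H_k = ker ∂_k / im ∂_{k+1}:

  H_0: rank C_0 − rank ∂_1 = 8 − 7 = 1, and the invariant factors of ∂_1 are all 1, so H_0 = Z.
  H_1: rank ker ∂_1 − rank ∂_2 = (24 − 7) − 15 = 2, and the invariant factors of ∂_2 are all 1, so H_1 = Z^2.
  H_2: rank ker ∂_2 − rank ∂_3 = (16 − 15) − 0 = 1, and there is no ∂_3, so H_2 = Z.

(K is a triangulation of the torus T^2.)

H_0 ≅ Z,  H_1 ≅ Z^2,  H_2 ≅ Z.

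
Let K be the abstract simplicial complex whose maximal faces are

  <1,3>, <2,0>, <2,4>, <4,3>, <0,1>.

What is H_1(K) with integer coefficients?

H_1 ≅ Z.

Order the vertices as 0 < 1 < 2 < 3 < 4. Listing each simplex with vertices in this order, K has dimension 1 with simplices:

  0-simplices (5): [0], [1], [2], [3], [4]
  1-simplices (5): [0,1], [0,2], [1,3], [2,4], [3,4]

so the chain groups are C_0 ≅ Z^5, C_1 ≅ Z^5.

∂_1: C_1 → C_0 is given by ∂[p,q] = [q] − [p]. For instance
  ∂[2,4] = [4] − [2].
This gives a 5×5 integer matrix of rank 4; reducing to Smith normal form yields diagonal entries (1,1,1,1).

Computing H_k = (kernel of ∂_k) / (image of ∂_{k+1}):

  H_1: rank ker ∂_1 − rank ∂_2 = (5 − 4) − 0 = 1, and there is no ∂_2, so H_1 = Z.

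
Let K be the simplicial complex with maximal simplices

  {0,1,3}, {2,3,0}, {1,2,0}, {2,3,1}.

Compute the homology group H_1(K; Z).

K has 4 vertices, 6 edges, 4 triangles.
rank ∂_1 = 3, rank ∂_2 = 3 ⇒ b_1 = 6 − 3 − 3 = 0; all invariant factors of ∂_2 are 1 so no torsion. So H_1 ≅ 0.

H_1 ≅ 0.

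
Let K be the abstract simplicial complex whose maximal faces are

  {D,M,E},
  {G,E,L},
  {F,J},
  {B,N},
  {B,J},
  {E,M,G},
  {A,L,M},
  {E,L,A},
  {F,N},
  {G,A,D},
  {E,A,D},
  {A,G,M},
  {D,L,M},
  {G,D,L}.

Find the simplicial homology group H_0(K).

H_0 = Z^2.

Take the total order A < B < D < E < F < G < J < L < M < N on the vertex set. Then K (dimension 2) consists of the simplices:

  0-simplices (10): A, B, D, E, F, G, J, L, M, N
  1-simplices (19): AD, AE, AG, AL, AM, BJ, BN, DE, DG, DL, DM, EG, EL, EM, FJ, FN, GL, GM, LM
  2-simplices (10): ADE, ADG, AEL, AGM, ALM, DEM, DGL, DLM, EGL, EGM

so the chain groups are C_0 ≅ Z^10, C_1 ≅ Z^19, C_2 ≅ Z^10.

∂_1: C_1 → C_0 is given by ∂[p,q] = [q] − [p]. For instance
  ∂DM = M − D.
The 10×19 boundary matrix has rank 8 and Smith normal form diag(1,1,1,1,1,1,1,1).

∂_2: C_2 → C_1 sends each 2-simplex [p,q,r] to [q,r] − [p,r] + [p,q]. For instance
  ∂EGM = GM − EM + EG,
  ∂DGL = GL − DL + DG.
As a 19×10 matrix over Z this has rank 10, with invariant factors (1,1,1,1,1,1,1,1,1,2).

Computing H_k = (kernel of ∂_k) / (image of ∂_{k+1}):

  H_0: rank C_0 − rank ∂_1 = 10 − 8 = 2, and the invariant factors of ∂_1 are all 1, so H_0 ≅ Z^2.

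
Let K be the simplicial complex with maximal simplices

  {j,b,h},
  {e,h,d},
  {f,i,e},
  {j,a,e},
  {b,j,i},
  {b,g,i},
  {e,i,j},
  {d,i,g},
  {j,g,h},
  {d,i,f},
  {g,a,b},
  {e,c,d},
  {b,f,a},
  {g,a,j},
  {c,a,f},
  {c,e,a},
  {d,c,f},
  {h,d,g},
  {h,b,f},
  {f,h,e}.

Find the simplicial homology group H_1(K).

K has 10 vertices, 30 edges, 20 triangles.
rank ∂_1 = 9, rank ∂_2 = 20 ⇒ b_1 = 30 − 9 − 20 = 1; ∂_2 has invariant factor(s) [2] giving torsion. So H_1 = Z ⊕ Z/2.

H_1 = Z ⊕ Z/2.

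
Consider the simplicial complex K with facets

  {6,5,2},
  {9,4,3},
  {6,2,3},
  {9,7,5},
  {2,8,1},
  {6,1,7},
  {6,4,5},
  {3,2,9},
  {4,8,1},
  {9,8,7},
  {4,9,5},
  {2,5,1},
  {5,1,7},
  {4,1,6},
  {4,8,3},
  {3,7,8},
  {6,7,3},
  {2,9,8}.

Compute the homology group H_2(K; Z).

Order the vertices as 1 < 2 < 3 < 4 < 5 < 6 < 7 < 8 < 9. Listing each simplex with vertices in this order, K has dimension 2 with simplices:

  0-simplices (9): [1], [2], [3], [4], [5], [6], [7], [8], [9]
  1-simplices (27): (27 of them)
  2-simplices (18): [1,2,5], [1,2,8], [1,4,6], [1,4,8], [1,5,7], [1,6,7], [2,3,6], [2,3,9], [2,5,6], [2,8,9], [3,4,8], [3,4,9], [3,6,7], [3,7,8], [4,5,6], [4,5,9], [5,7,9], [7,8,9]

giving chain groups C_0 ≅ Z^9, C_1 ≅ Z^27, C_2 ≅ Z^18.

∂_1: C_1 → C_0 sends each edge [p,q] (with p < q) to q − p. For instance
  ∂[1,6] = [6] − [1].
The 9×27 boundary matrix has rank 8 and Smith normal form diag(1,1,1,1,1,1,1,1).

∂_2: C_2 → C_1 maps a triangle to the signed sum of its edges. For instance
  ∂[1,6,7] = [6,7] − [1,7] + [1,6],
  ∂[5,7,9] = [7,9] − [5,9] + [5,7].
As a 27×18 matrix over Z this has rank 18, with invariant factors (1,1,1,1,1,1,1,1,1,1,1,1,1,1,1,1,1,2).

From H_k ≅ ker(∂_k) / im(∂_{k+1}) we obtain:

  H_2: rank ker ∂_2 − rank ∂_3 = (18 − 18) − 0 = 0, and there is no ∂_3, so H_2 = 0.

H_2 = 0.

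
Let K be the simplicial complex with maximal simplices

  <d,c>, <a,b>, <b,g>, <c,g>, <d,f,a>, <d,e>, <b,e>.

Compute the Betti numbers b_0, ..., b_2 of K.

Order the vertices as a < b < c < d < e < f < g. Listing each simplex with vertices in this order, K has dimension 2 with simplices:

  0-simplices (7): a, b, c, d, e, f, g
  1-simplices (9): ab, ad, af, be, bg, cd, cg, de, df
  2-simplices (1): adf

Hence C_0 ≅ Z^7, C_1 ≅ Z^9, C_2 ≅ Z^1.

∂_1: C_1 → C_0 is given by ∂[p,q] = [q] − [p].
The resulting 7×9 matrix has rank 6, and its Smith normal form has invariant factors (1,1,1,1,1,1).

∂_2: C_2 → C_1 maps a triangle to the signed sum of its edges. For instance
  ∂adf = df − af + ad.
The 9×1 boundary matrix has rank 1 and Smith normal form diag(1).

Reading off H_k = ker ∂_k / im ∂_{k+1}:

  H_0: rank C_0 − rank ∂_1 = 7 − 6 = 1, and the invariant factors of ∂_1 are all 1, so H_0 ≅ Z.
  H_1: rank ker ∂_1 − rank ∂_2 = (9 − 6) − 1 = 2, and the invariant factors of ∂_2 are all 1, so H_1 ≅ Z^2.
  H_2: rank ker ∂_2 − rank ∂_3 = (1 − 1) − 0 = 0, and there is no ∂_3, so H_2 ≅ 0.

Hence the Betti numbers are b_0 = 1, b_1 = 2, b_2 = 0.

b_0 = 1, b_1 = 2, b_2 = 0.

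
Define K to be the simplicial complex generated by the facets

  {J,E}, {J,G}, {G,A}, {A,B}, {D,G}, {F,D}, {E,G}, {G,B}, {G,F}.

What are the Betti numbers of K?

Take the total order A < B < D < E < F < G < J on the vertex set. Then K (dimension 1) consists of the simplices:

  0-simplices (7): A, B, D, E, F, G, J
  1-simplices (9): AB, AG, BG, DF, DG, EG, EJ, FG, GJ

giving chain groups C_0 ≅ Z^7, C_1 ≅ Z^9.

The boundary map ∂_1: C_1 → C_0 is given by ∂[p,q] = [q] − [p]. For instance
  ∂BG = G − B.
The 7×9 boundary matrix has rank 6 and Smith normal form diag(1,1,1,1,1,1).

From H_k ≅ ker(∂_k) / im(∂_{k+1}) we obtain:

  H_0: rank C_0 − rank ∂_1 = 7 − 6 = 1, and the invariant factors of ∂_1 are all 1, so H_0 ≅ Z.
  H_1: rank ker ∂_1 − rank ∂_2 = (9 − 6) − 0 = 3, and there is no ∂_2, so H_1 ≅ Z^3.

As a check, the Euler characteristic is 7 − 9 = -2, which agrees with 1 − 3 = -2.

Hence the Betti numbers are b_0 = 1, b_1 = 3.

b_0 = 1, b_1 = 3.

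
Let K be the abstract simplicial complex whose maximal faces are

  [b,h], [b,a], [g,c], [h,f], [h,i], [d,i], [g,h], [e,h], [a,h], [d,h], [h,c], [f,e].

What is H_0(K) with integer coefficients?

Take the total order a < b < c < d < e < f < g < h < i on the vertex set. Then K (dimension 1) consists of the simplices:

  0-simplices (9): a, b, c, d, e, f, g, h, i
  1-simplices (12): ab, ah, bh, cg, ch, dh, di, ef, eh, fh, gh, hi

giving chain groups C_0 ≅ Z^9, C_1 ≅ Z^12.

∂_1: C_1 → C_0 maps an edge to its endpoints' difference, ∂[p,q] = q − p.
As a 9×12 matrix over Z this has rank 8, with invariant factors (1,1,1,1,1,1,1,1).

Reading off H_k = ker ∂_k / im ∂_{k+1}:

  H_0: rank C_0 − rank ∂_1 = 9 − 8 = 1, and the invariant factors of ∂_1 are all 1, so H_0 = Z.

H_0 ≅ Z.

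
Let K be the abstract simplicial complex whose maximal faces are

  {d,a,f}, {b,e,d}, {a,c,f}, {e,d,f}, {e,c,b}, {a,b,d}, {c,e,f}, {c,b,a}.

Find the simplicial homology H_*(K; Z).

H_0 = Z,  H_1 = 0,  H_2 = Z.

Fix the vertex order a < b < c < d < e < f and write every simplex with vertices in increasing order. Then dim K = 2 and the simplices of K are:

  0-simplices (6): a, b, c, d, e, f
  1-simplices (12): ab, ac, ad, af, bc, bd, be, ce, cf, de, df, ef
  2-simplices (8): abc, abd, acf, adf, bce, bde, cef, def

Hence C_0 ≅ Z^6, C_1 ≅ Z^12, C_2 ≅ Z^8.

Boundary ∂_1: C_1 → C_0 is given by ∂[p,q] = [q] − [p]. For instance
  ∂ac = c − a.
The 6×12 boundary matrix has rank 5 and Smith normal form diag(1,1,1,1,1).

The boundary map ∂_2: C_2 → C_1 maps a triangle to the signed sum of its edges. For instance
  ∂def = ef − df + de,
  ∂bce = ce − be + bc.
As a 12×8 matrix over Z this has rank 7, with invariant factors (1,1,1,1,1,1,1).

From H_k ≅ ker(∂_k) / im(∂_{k+1}) we obtain:

  H_0: rank C_0 − rank ∂_1 = 6 − 5 = 1, and the invariant factors of ∂_1 are all 1, so H_0 ≅ Z.
  H_1: rank ker ∂_1 − rank ∂_2 = (12 − 5) − 7 = 0, and the invariant factors of ∂_2 are all 1, so H_1 ≅ 0.
  H_2: rank ker ∂_2 − rank ∂_3 = (8 − 7) − 0 = 1, and there is no ∂_3, so H_2 ≅ Z.

As a check, the Euler characteristic is 6 − 12 + 8 = 2, which agrees with 1 − 0 + 1 = 2.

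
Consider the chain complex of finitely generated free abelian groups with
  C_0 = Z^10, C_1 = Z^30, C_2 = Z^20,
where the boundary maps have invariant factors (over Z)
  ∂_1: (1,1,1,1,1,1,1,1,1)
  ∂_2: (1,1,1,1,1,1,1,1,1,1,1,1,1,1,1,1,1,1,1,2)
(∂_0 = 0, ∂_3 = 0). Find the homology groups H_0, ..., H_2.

H_0 ≅ Z,  H_1 ≅ Z ⊕ Z_2,  H_2 = 0.

H_0: b_0 = 10 − 0 − 9 = 1; torsion from ∂_1 factors > 1: none. So H_0 ≅ Z.
H_1: b_1 = 30 − 9 − 20 = 1; torsion from ∂_2 factors > 1: [2]. So H_1 ≅ Z ⊕ Z_2.
H_2: b_2 = 20 − 20 − 0 = 0; torsion from ∂_3 factors > 1: none. So H_2 ≅ 0.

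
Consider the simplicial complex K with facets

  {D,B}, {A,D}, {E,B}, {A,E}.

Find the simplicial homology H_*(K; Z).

K has 4 vertices, 4 edges.
rank ∂_0 = 0, rank ∂_1 = 3 ⇒ b_0 = 4 − 0 − 3 = 1; all invariant factors of ∂_1 are 1 so no torsion. So H_0 = Z.
rank ∂_1 = 3, rank ∂_2 = 0 ⇒ b_1 = 4 − 3 − 0 = 1. So H_1 = Z.

H_0 ≅ Z,  H_1 ≅ Z.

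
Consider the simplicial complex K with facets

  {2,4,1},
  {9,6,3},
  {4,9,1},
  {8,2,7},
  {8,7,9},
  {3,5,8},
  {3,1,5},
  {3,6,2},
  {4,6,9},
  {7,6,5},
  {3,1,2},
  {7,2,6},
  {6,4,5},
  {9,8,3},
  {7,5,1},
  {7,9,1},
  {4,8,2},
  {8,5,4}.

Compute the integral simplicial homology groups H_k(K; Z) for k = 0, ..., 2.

H_0 ≅ Z,  H_1 ≅ Z^2,  H_2 ≅ Z.

Take the total order 1 < 2 < 3 < 4 < 5 < 6 < 7 < 8 < 9 on the vertex set. Then K (dimension 2) consists of the simplices:

  0-simplices (9): [1], [2], [3], [4], [5], [6], [7], [8], [9]
  1-simplices (27): (27 of them)
  2-simplices (18): [1,2,3], [1,2,4], [1,3,5], [1,4,9], [1,5,7], [1,7,9], [2,3,6], [2,4,8], [2,6,7], [2,7,8], [3,5,8], [3,6,9], [3,8,9], [4,5,6], [4,5,8], [4,6,9], [5,6,7], [7,8,9]

Hence C_0 ≅ Z^9, C_1 ≅ Z^27, C_2 ≅ Z^18.

Boundary ∂_1: C_1 → C_0 maps an edge to its endpoints' difference, ∂[p,q] = q − p.
The resulting 9×27 matrix has rank 8, and its Smith normal form has invariant factors (1,1,1,1,1,1,1,1).

∂_2: C_2 → C_1 maps a triangle to the signed sum of its edges. For instance
  ∂[4,5,8] = [5,8] − [4,8] + [4,5],
  ∂[2,4,8] = [4,8] − [2,8] + [2,4].
This gives a 27×18 integer matrix of rank 17; reducing to Smith normal form yields diagonal entries (1,1,1,1,1,1,1,1,1,1,1,1,1,1,1,1,1).

Now H_k = ker ∂_k / im ∂_{k+1}, so:

  H_0: rank C_0 − rank ∂_1 = 9 − 8 = 1, and the invariant factors of ∂_1 are all 1, so H_0 = Z.
  H_1: rank ker ∂_1 − rank ∂_2 = (27 − 8) − 17 = 2, and the invariant factors of ∂_2 are all 1, so H_1 = Z^2.
  H_2: rank ker ∂_2 − rank ∂_3 = (18 − 17) − 0 = 1, and there is no ∂_3, so H_2 = Z.

(K is a triangulation of the torus T^2.)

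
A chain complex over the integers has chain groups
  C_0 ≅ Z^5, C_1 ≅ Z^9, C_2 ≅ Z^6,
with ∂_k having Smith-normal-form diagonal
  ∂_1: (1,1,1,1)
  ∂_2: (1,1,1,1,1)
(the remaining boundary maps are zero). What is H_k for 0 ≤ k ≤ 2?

H_0 = Z,  H_1 = 0,  H_2 = Z.

H_0: b_0 = 5 − 0 − 4 = 1; torsion from ∂_1 factors > 1: none. So H_0 = Z.
H_1: b_1 = 9 − 4 − 5 = 0; torsion from ∂_2 factors > 1: none. So H_1 = 0.
H_2: b_2 = 6 − 5 − 0 = 1; torsion from ∂_3 factors > 1: none. So H_2 = Z.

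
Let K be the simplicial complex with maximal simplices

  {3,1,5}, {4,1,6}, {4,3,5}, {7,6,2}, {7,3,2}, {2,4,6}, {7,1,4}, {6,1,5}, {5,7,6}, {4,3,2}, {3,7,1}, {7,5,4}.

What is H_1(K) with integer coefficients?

H_1 ≅ Z/2Z.

Order the vertices as 1 < 2 < 3 < 4 < 5 < 6 < 7. Listing each simplex with vertices in this order, K has dimension 2 with simplices:

  0-simplices (7): [1], [2], [3], [4], [5], [6], [7]
  1-simplices (18): [1,3], [1,4], [1,5], [1,6], [1,7], [2,3], [2,4], [2,6], [2,7], [3,4], [3,5], [3,7], [4,5], [4,6], [4,7], [5,6], [5,7], [6,7]
  2-simplices (12): [1,3,5], [1,3,7], [1,4,6], [1,4,7], [1,5,6], [2,3,4], [2,3,7], [2,4,6], [2,6,7], [3,4,5], [4,5,7], [5,6,7]

so the chain groups are C_0 ≅ Z^7, C_1 ≅ Z^18, C_2 ≅ Z^12.

∂_1: C_1 → C_0 sends each edge [p,q] (with p < q) to q − p. For instance
  ∂[2,7] = [7] − [2].
This gives a 7×18 integer matrix of rank 6; reducing to Smith normal form yields diagonal entries (1,1,1,1,1,1).

The boundary map ∂_2: C_2 → C_1 maps a triangle to the signed sum of its edges. For instance
  ∂[1,4,7] = [4,7] − [1,7] + [1,4],
  ∂[2,4,6] = [4,6] − [2,6] + [2,4].
This gives a 18×12 integer matrix of rank 12; reducing to Smith normal form yields diagonal entries (1,1,1,1,1,1,1,1,1,1,1,2).

Computing H_k = (kernel of ∂_k) / (image of ∂_{k+1}):

  H_1: rank ker ∂_1 − rank ∂_2 = (18 − 6) − 12 = 0, and ∂_2 has invariant factor 2 > 1, so H_1 ≅ Z/2Z.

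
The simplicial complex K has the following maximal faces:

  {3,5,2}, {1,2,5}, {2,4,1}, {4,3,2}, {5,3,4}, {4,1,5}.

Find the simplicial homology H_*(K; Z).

H_0 ≅ Z,  H_1 = 0,  H_2 ≅ Z.

Fix the vertex order 1 < 2 < 3 < 4 < 5 and write every simplex with vertices in increasing order. Then dim K = 2 and the simplices of K are:

  0-simplices (5): [1], [2], [3], [4], [5]
  1-simplices (9): [1,2], [1,4], [1,5], [2,3], [2,4], [2,5], [3,4], [3,5], [4,5]
  2-simplices (6): [1,2,4], [1,2,5], [1,4,5], [2,3,4], [2,3,5], [3,4,5]

so the chain groups are C_0 ≅ Z^5, C_1 ≅ Z^9, C_2 ≅ Z^6.

∂_1: C_1 → C_0 sends each edge [p,q] (with p < q) to q − p. For instance
  ∂[2,4] = [4] − [2].
This gives a 5×9 integer matrix of rank 4; reducing to Smith normal form yields diagonal entries (1,1,1,1).

Boundary ∂_2: C_2 → C_1 acts by ∂[p,q,r] = [q,r] − [p,r] + [p,q]. For instance
  ∂[1,2,5] = [2,5] − [1,5] + [1,2],
  ∂[1,4,5] = [4,5] − [1,5] + [1,4].
As a 9×6 matrix over Z this has rank 5, with invariant factors (1,1,1,1,1).

Now H_k = ker ∂_k / im ∂_{k+1}, so:

  H_0: rank C_0 − rank ∂_1 = 5 − 4 = 1, and the invariant factors of ∂_1 are all 1, so H_0 = Z.
  H_1: rank ker ∂_1 − rank ∂_2 = (9 − 4) − 5 = 0, and the invariant factors of ∂_2 are all 1, so H_1 = 0.
  H_2: rank ker ∂_2 − rank ∂_3 = (6 − 5) − 0 = 1, and there is no ∂_3, so H_2 = Z.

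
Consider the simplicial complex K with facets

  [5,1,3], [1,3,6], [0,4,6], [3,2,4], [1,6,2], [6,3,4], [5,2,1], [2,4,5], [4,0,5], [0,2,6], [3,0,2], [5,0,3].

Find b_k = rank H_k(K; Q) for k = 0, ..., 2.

Take the total order 0 < 1 < 2 < 3 < 4 < 5 < 6 on the vertex set. Then K (dimension 2) consists of the simplices:

  0-simplices (7): [0], [1], [2], [3], [4], [5], [6]
  1-simplices (18): [0,2], [0,3], [0,4], [0,5], [0,6], [1,2], [1,3], [1,5], [1,6], [2,3], [2,4], [2,5], [2,6], [3,4], [3,5], [3,6], [4,5], [4,6]
  2-simplices (12): [0,2,3], [0,2,6], [0,3,5], [0,4,5], [0,4,6], [1,2,5], [1,2,6], [1,3,5], [1,3,6], [2,3,4], [2,4,5], [3,4,6]

giving chain groups C_0 ≅ Z^7, C_1 ≅ Z^18, C_2 ≅ Z^12.

The boundary map ∂_1: C_1 → C_0 maps an edge to its endpoints' difference, ∂[p,q] = q − p. For instance
  ∂[3,6] = [6] − [3].
The 7×18 boundary matrix has rank 6 and Smith normal form diag(1,1,1,1,1,1).

The boundary map ∂_2: C_2 → C_1 maps a triangle to the signed sum of its edges. For instance
  ∂[0,2,6] = [2,6] − [0,6] + [0,2],
  ∂[1,3,6] = [3,6] − [1,6] + [1,3].
As a 18×12 matrix over Z this has rank 12, with invariant factors (1,1,1,1,1,1,1,1,1,1,1,2).

Now H_k = ker ∂_k / im ∂_{k+1}, so:

  H_0: rank C_0 − rank ∂_1 = 7 − 6 = 1, and the invariant factors of ∂_1 are all 1, so H_0 = Z.
  H_1: rank ker ∂_1 − rank ∂_2 = (18 − 6) − 12 = 0, and ∂_2 has invariant factor 2 > 1, so H_1 = Z/2.
  H_2: rank ker ∂_2 − rank ∂_3 = (12 − 12) − 0 = 0, and there is no ∂_3, so H_2 = 0.

(K is a triangulation of the real projective plane RP^2.)

Hence the Betti numbers are b_0 = 1, b_1 = 0, b_2 = 0.

b_0 = 1, b_1 = 0, b_2 = 0.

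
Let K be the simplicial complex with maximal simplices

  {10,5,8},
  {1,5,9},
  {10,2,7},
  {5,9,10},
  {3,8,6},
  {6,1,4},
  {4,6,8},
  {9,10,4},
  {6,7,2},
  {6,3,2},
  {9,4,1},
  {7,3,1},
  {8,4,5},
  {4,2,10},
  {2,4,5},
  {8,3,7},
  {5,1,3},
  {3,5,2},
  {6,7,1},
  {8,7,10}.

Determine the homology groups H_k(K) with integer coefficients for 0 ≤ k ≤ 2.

H_0 ≅ Z,  H_1 ≅ Z ⊕ Z_2,  H_2 = 0.

K has 10 vertices, 30 edges, 20 triangles.
rank ∂_0 = 0, rank ∂_1 = 9 ⇒ b_0 = 10 − 0 − 9 = 1; all invariant factors of ∂_1 are 1 so no torsion. So H_0 ≅ Z.
rank ∂_1 = 9, rank ∂_2 = 20 ⇒ b_1 = 30 − 9 − 20 = 1; ∂_2 has invariant factor(s) [2] giving torsion. So H_1 ≅ Z ⊕ Z_2.
rank ∂_2 = 20, rank ∂_3 = 0 ⇒ b_2 = 20 − 20 − 0 = 0. So H_2 ≅ 0.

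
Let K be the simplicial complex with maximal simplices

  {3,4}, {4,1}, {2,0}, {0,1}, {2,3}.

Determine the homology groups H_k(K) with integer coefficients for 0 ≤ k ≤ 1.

H_0 ≅ Z,  H_1 ≅ Z.

Take the total order 0 < 1 < 2 < 3 < 4 on the vertex set. Then K (dimension 1) consists of the simplices:

  0-simplices (5): [0], [1], [2], [3], [4]
  1-simplices (5): [0,1], [0,2], [1,4], [2,3], [3,4]

giving chain groups C_0 ≅ Z^5, C_1 ≅ Z^5.

The boundary map ∂_1: C_1 → C_0 maps an edge to its endpoints' difference, ∂[p,q] = q − p. For instance
  ∂[3,4] = [4] − [3].
The resulting 5×5 matrix has rank 4, and its Smith normal form has invariant factors (1,1,1,1).

Reading off H_k = ker ∂_k / im ∂_{k+1}:

  H_0: rank C_0 − rank ∂_1 = 5 − 4 = 1, and the invariant factors of ∂_1 are all 1, so H_0 = Z.
  H_1: rank ker ∂_1 − rank ∂_2 = (5 − 4) − 0 = 1, and there is no ∂_2, so H_1 = Z.

As a check, the Euler characteristic is 5 − 5 = 0, which agrees with 1 − 1 = 0.
(K is a triangulation of the circle S^1.)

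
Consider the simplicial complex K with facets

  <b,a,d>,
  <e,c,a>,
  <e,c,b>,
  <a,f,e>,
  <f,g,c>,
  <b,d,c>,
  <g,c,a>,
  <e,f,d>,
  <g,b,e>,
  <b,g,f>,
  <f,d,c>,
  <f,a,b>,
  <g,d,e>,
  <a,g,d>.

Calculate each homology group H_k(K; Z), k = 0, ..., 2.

Order the vertices as a < b < c < d < e < f < g. Listing each simplex with vertices in this order, K has dimension 2 with simplices:

  0-simplices (7): a, b, c, d, e, f, g
  1-simplices (21): ab, ac, ad, ae, af, ag, bc, bd, be, bf, bg, cd, ce, cf, cg, de, df, dg, ef, eg, fg
  2-simplices (14): abd, abf, ace, acg, adg, aef, bcd, bce, beg, bfg, cdf, cfg, def, deg

giving chain groups C_0 ≅ Z^7, C_1 ≅ Z^21, C_2 ≅ Z^14.

Boundary ∂_1: C_1 → C_0 maps an edge to its endpoints' difference, ∂[p,q] = q − p.
The resulting 7×21 matrix has rank 6, and its Smith normal form has invariant factors (1,1,1,1,1,1).

∂_2: C_2 → C_1 sends each 2-simplex [p,q,r] to [q,r] − [p,r] + [p,q]. For instance
  ∂abf = bf − af + ab,
  ∂cdf = df − cf + cd.
This gives a 21×14 integer matrix of rank 13; reducing to Smith normal form yields diagonal entries (1,1,1,1,1,1,1,1,1,1,1,1,1).

Now H_k = ker ∂_k / im ∂_{k+1}, so:

  H_0: rank C_0 − rank ∂_1 = 7 − 6 = 1, and the invariant factors of ∂_1 are all 1, so H_0 = Z.
  H_1: rank ker ∂_1 − rank ∂_2 = (21 − 6) − 13 = 2, and the invariant factors of ∂_2 are all 1, so H_1 = Z^2.
  H_2: rank ker ∂_2 − rank ∂_3 = (14 − 13) − 0 = 1, and there is no ∂_3, so H_2 = Z.

As a check, the Euler characteristic is 7 − 21 + 14 = 0, which agrees with 1 − 2 + 1 = 0.

H_0 ≅ Z,  H_1 ≅ Z^2,  H_2 ≅ Z.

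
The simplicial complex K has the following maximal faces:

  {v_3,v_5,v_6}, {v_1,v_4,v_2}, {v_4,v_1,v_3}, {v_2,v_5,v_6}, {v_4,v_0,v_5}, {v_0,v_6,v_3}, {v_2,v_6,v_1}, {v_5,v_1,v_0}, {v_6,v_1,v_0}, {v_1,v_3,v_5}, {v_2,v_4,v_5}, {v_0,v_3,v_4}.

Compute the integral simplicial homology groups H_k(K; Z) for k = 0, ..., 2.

H_0 = Z,  H_1 = Z/2,  H_2 = 0.

Take the total order v_0 < v_1 < v_2 < v_3 < v_4 < v_5 < v_6 on the vertex set. Then K (dimension 2) consists of the simplices:

  0-simplices (7): [v_0], [v_1], [v_2], [v_3], [v_4], [v_5], [v_6]
  1-simplices (18): (18 of them)
  2-simplices (12): (12 of them)

giving chain groups C_0 ≅ Z^7, C_1 ≅ Z^18, C_2 ≅ Z^12.

∂_1: C_1 → C_0 is given by ∂[p,q] = [q] − [p]. For instance
  ∂[v_0,v_4] = [v_4] − [v_0].
The 7×18 boundary matrix has rank 6 and Smith normal form diag(1,1,1,1,1,1).

Boundary ∂_2: C_2 → C_1 sends each 2-simplex [p,q,r] to [q,r] − [p,r] + [p,q]. For instance
  ∂[v_1,v_3,v_4] = [v_3,v_4] − [v_1,v_4] + [v_1,v_3],
  ∂[v_1,v_2,v_4] = [v_2,v_4] − [v_1,v_4] + [v_1,v_2].
As a 18×12 matrix over Z this has rank 12, with invariant factors (1,1,1,1,1,1,1,1,1,1,1,2).

Computing H_k = (kernel of ∂_k) / (image of ∂_{k+1}):

  H_0: rank C_0 − rank ∂_1 = 7 − 6 = 1, and the invariant factors of ∂_1 are all 1, so H_0 = Z.
  H_1: rank ker ∂_1 − rank ∂_2 = (18 − 6) − 12 = 0, and ∂_2 has invariant factor 2 > 1, so H_1 = Z/2.
  H_2: rank ker ∂_2 − rank ∂_3 = (12 − 12) − 0 = 0, and there is no ∂_3, so H_2 = 0.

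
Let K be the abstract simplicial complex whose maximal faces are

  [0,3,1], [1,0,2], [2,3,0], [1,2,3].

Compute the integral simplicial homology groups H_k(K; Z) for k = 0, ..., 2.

H_0 ≅ Z,  H_1 = 0,  H_2 ≅ Z.

We work with the vertex ordering 0 < 1 < 2 < 3. The simplices of K, each written with vertices in increasing order, are:

  0-simplices (4): [0], [1], [2], [3]
  1-simplices (6): [0,1], [0,2], [0,3], [1,2], [1,3], [2,3]
  2-simplices (4): [0,1,2], [0,1,3], [0,2,3], [1,2,3]

so the chain groups are C_0 ≅ Z^4, C_1 ≅ Z^6, C_2 ≅ Z^4.

The boundary map ∂_1: C_1 → C_0 maps an edge to its endpoints' difference, ∂[p,q] = q − p.
As a 4×6 matrix over Z this has rank 3, with invariant factors (1,1,1).

∂_2: C_2 → C_1 sends each 2-simplex [p,q,r] to [q,r] − [p,r] + [p,q]. For instance
  ∂[0,1,2] = [1,2] − [0,2] + [0,1],
  ∂[0,2,3] = [2,3] − [0,3] + [0,2].
As a 6×4 matrix over Z this has rank 3, with invariant factors (1,1,1).

Now H_k = ker ∂_k / im ∂_{k+1}, so:

  H_0: rank C_0 − rank ∂_1 = 4 − 3 = 1, and the invariant factors of ∂_1 are all 1, so H_0 ≅ Z.
  H_1: rank ker ∂_1 − rank ∂_2 = (6 − 3) − 3 = 0, and the invariant factors of ∂_2 are all 1, so H_1 ≅ 0.
  H_2: rank ker ∂_2 − rank ∂_3 = (4 − 3) − 0 = 1, and there is no ∂_3, so H_2 ≅ Z.

(K is a triangulation of the 2-sphere S^2.)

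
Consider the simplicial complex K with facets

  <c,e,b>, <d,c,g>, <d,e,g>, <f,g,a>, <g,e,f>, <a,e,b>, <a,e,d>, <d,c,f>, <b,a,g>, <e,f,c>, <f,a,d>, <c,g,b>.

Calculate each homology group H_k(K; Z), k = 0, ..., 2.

H_0 ≅ Z,  H_1 ≅ Z_2,  H_2 = 0.

K has 7 vertices, 18 edges, 12 triangles.
rank ∂_0 = 0, rank ∂_1 = 6 ⇒ b_0 = 7 − 0 − 6 = 1; all invariant factors of ∂_1 are 1 so no torsion. So H_0 ≅ Z.
rank ∂_1 = 6, rank ∂_2 = 12 ⇒ b_1 = 18 − 6 − 12 = 0; ∂_2 has invariant factor(s) [2] giving torsion. So H_1 ≅ Z_2.
rank ∂_2 = 12, rank ∂_3 = 0 ⇒ b_2 = 12 − 12 − 0 = 0. So H_2 ≅ 0.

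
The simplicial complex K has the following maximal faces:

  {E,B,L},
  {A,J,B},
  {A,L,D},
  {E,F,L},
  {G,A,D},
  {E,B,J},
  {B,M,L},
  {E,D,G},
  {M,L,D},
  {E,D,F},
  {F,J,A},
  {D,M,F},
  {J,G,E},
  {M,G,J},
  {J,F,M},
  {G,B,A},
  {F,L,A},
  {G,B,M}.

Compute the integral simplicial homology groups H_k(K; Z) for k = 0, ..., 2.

H_0 ≅ Z,  H_1 ≅ Z ⊕ Z/2,  H_2 = 0.

We work with the vertex ordering A < B < D < E < F < G < J < L < M. The simplices of K, each written with vertices in increasing order, are:

  0-simplices (9): A, B, D, E, F, G, J, L, M
  1-simplices (27): AB, AD, AF, AG, AJ, AL, BE, BG, BJ, BL, BM, DE, DF, DG, DL, DM, EF, EG, EJ, EL, FJ, FL, FM, GJ, GM, JM, LM
  2-simplices (18): ABG, ABJ, ADG, ADL, AFJ, AFL, BEJ, BEL, BGM, BLM, DEF, DEG, DFM, DLM, EFL, EGJ, FJM, GJM

Hence C_0 ≅ Z^9, C_1 ≅ Z^27, C_2 ≅ Z^18.

Boundary ∂_1: C_1 → C_0 maps an edge to its endpoints' difference, ∂[p,q] = q − p.
As a 9×27 matrix over Z this has rank 8, with invariant factors (1,1,1,1,1,1,1,1).

The boundary map ∂_2: C_2 → C_1 maps a triangle to the signed sum of its edges. For instance
  ∂GJM = JM − GM + GJ,
  ∂ADL = DL − AL + AD.
This gives a 27×18 integer matrix of rank 18; reducing to Smith normal form yields diagonal entries (1,1,1,1,1,1,1,1,1,1,1,1,1,1,1,1,1,2).

Now H_k = ker ∂_k / im ∂_{k+1}, so:

  H_0: rank C_0 − rank ∂_1 = 9 − 8 = 1, and the invariant factors of ∂_1 are all 1, so H_0 ≅ Z.
  H_1: rank ker ∂_1 − rank ∂_2 = (27 − 8) − 18 = 1, and ∂_2 has invariant factor 2 > 1, so H_1 ≅ Z ⊕ Z/2.
  H_2: rank ker ∂_2 − rank ∂_3 = (18 − 18) − 0 = 0, and there is no ∂_3, so H_2 ≅ 0.

(K is a triangulation of the Klein bottle.)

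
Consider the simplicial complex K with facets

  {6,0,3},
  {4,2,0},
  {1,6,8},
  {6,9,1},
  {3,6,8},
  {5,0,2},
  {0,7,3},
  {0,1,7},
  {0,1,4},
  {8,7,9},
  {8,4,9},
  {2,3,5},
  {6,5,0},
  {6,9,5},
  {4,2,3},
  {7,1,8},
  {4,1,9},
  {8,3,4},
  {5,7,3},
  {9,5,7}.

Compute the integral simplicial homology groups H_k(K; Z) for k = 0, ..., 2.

Fix the vertex order 0 < 1 < 2 < 3 < 4 < 5 < 6 < 7 < 8 < 9 and write every simplex with vertices in increasing order. Then dim K = 2 and the simplices of K are:

  0-simplices (10): [0], [1], [2], [3], [4], [5], [6], [7], [8], [9]
  1-simplices (30): (30 of them)
  2-simplices (20): (20 of them)

so the chain groups are C_0 ≅ Z^10, C_1 ≅ Z^30, C_2 ≅ Z^20.

Boundary ∂_1: C_1 → C_0 maps an edge to its endpoints' difference, ∂[p,q] = q − p. For instance
  ∂[7,8] = [8] − [7].
The 10×30 boundary matrix has rank 9 and Smith normal form diag(1,1,1,1,1,1,1,1,1).

Boundary ∂_2: C_2 → C_1 acts by ∂[p,q,r] = [q,r] − [p,r] + [p,q]. For instance
  ∂[5,7,9] = [7,9] − [5,9] + [5,7],
  ∂[0,2,5] = [2,5] − [0,5] + [0,2].
The resulting 30×20 matrix has rank 20, and its Smith normal form has invariant factors (1,1,1,1,1,1,1,1,1,1,1,1,1,1,1,1,1,1,1,2).

Reading off H_k = ker ∂_k / im ∂_{k+1}:

  H_0: rank C_0 − rank ∂_1 = 10 − 9 = 1, and the invariant factors of ∂_1 are all 1, so H_0 = Z.
  H_1: rank ker ∂_1 − rank ∂_2 = (30 − 9) − 20 = 1, and ∂_2 has invariant factor 2 > 1, so H_1 = Z ⊕ Z/2.
  H_2: rank ker ∂_2 − rank ∂_3 = (20 − 20) − 0 = 0, and there is no ∂_3, so H_2 = 0.

H_0 = Z,  H_1 = Z ⊕ Z/2,  H_2 = 0.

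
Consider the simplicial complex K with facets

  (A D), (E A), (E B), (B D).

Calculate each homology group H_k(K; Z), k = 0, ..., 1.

H_0 ≅ Z,  H_1 ≅ Z.

K has 4 vertices, 4 edges.
rank ∂_0 = 0, rank ∂_1 = 3 ⇒ b_0 = 4 − 0 − 3 = 1; all invariant factors of ∂_1 are 1 so no torsion. So H_0 ≅ Z.
rank ∂_1 = 3, rank ∂_2 = 0 ⇒ b_1 = 4 − 3 − 0 = 1. So H_1 ≅ Z.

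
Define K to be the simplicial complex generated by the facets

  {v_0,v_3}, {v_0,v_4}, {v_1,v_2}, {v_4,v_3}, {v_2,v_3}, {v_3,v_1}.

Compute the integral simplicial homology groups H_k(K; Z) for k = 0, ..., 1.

H_0 = Z,  H_1 = Z^2.

Fix the vertex order v_0 < v_1 < v_2 < v_3 < v_4 and write every simplex with vertices in increasing order. Then dim K = 1 and the simplices of K are:

  0-simplices (5): [v_0], [v_1], [v_2], [v_3], [v_4]
  1-simplices (6): [v_0,v_3], [v_0,v_4], [v_1,v_2], [v_1,v_3], [v_2,v_3], [v_3,v_4]

giving chain groups C_0 ≅ Z^5, C_1 ≅ Z^6.

The boundary map ∂_1: C_1 → C_0 is given by ∂[p,q] = [q] − [p].
The resulting 5×6 matrix has rank 4, and its Smith normal form has invariant factors (1,1,1,1).

Now H_k = ker ∂_k / im ∂_{k+1}, so:

  H_0: rank C_0 − rank ∂_1 = 5 − 4 = 1, and the invariant factors of ∂_1 are all 1, so H_0 = Z.
  H_1: rank ker ∂_1 − rank ∂_2 = (6 − 4) − 0 = 2, and there is no ∂_2, so H_1 = Z^2.

As a check, the Euler characteristic is 5 − 6 = -1, which agrees with 1 − 2 = -1.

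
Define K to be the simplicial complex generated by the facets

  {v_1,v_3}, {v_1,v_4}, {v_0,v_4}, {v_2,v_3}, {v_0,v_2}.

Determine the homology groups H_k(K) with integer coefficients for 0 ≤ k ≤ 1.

H_0 ≅ Z,  H_1 ≅ Z.

Take the total order v_0 < v_1 < v_2 < v_3 < v_4 on the vertex set. Then K (dimension 1) consists of the simplices:

  0-simplices (5): [v_0], [v_1], [v_2], [v_3], [v_4]
  1-simplices (5): [v_0,v_2], [v_0,v_4], [v_1,v_3], [v_1,v_4], [v_2,v_3]

giving chain groups C_0 ≅ Z^5, C_1 ≅ Z^5.

∂_1: C_1 → C_0 sends each edge [p,q] (with p < q) to q − p. For instance
  ∂[v_0,v_4] = [v_4] − [v_0].
The resulting 5×5 matrix has rank 4, and its Smith normal form has invariant factors (1,1,1,1).

Reading off H_k = ker ∂_k / im ∂_{k+1}:

  H_0: rank C_0 − rank ∂_1 = 5 − 4 = 1, and the invariant factors of ∂_1 are all 1, so H_0 = Z.
  H_1: rank ker ∂_1 − rank ∂_2 = (5 − 4) − 0 = 1, and there is no ∂_2, so H_1 = Z.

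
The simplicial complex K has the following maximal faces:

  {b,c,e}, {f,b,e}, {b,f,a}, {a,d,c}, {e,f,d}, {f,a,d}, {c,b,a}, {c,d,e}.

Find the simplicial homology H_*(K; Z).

We work with the vertex ordering a < b < c < d < e < f. The simplices of K, each written with vertices in increasing order, are:

  0-simplices (6): a, b, c, d, e, f
  1-simplices (12): ab, ac, ad, af, bc, be, bf, cd, ce, de, df, ef
  2-simplices (8): abc, abf, acd, adf, bce, bef, cde, def

so the chain groups are C_0 ≅ Z^6, C_1 ≅ Z^12, C_2 ≅ Z^8.

∂_1: C_1 → C_0 maps an edge to its endpoints' difference, ∂[p,q] = q − p. For instance
  ∂ad = d − a.
The 6×12 boundary matrix has rank 5 and Smith normal form diag(1,1,1,1,1).

∂_2: C_2 → C_1 sends each 2-simplex [p,q,r] to [q,r] − [p,r] + [p,q]. For instance
  ∂adf = df − af + ad,
  ∂cde = de − ce + cd.
This gives a 12×8 integer matrix of rank 7; reducing to Smith normal form yields diagonal entries (1,1,1,1,1,1,1).

From H_k ≅ ker(∂_k) / im(∂_{k+1}) we obtain:

  H_0: rank C_0 − rank ∂_1 = 6 − 5 = 1, and the invariant factors of ∂_1 are all 1, so H_0 = Z.
  H_1: rank ker ∂_1 − rank ∂_2 = (12 − 5) − 7 = 0, and the invariant factors of ∂_2 are all 1, so H_1 = 0.
  H_2: rank ker ∂_2 − rank ∂_3 = (8 − 7) − 0 = 1, and there is no ∂_3, so H_2 = Z.

As a check, the Euler characteristic is 6 − 12 + 8 = 2, which agrees with 1 − 0 + 1 = 2.
(K is a triangulation of the 2-sphere S^2.)

H_0 = Z,  H_1 = 0,  H_2 = Z.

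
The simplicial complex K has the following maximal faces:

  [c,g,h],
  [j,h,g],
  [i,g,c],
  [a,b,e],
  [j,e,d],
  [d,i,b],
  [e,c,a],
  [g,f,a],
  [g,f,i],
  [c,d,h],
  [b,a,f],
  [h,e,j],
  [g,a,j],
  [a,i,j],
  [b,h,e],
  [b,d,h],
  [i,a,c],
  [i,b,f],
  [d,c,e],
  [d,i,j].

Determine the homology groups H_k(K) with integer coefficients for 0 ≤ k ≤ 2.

H_0 ≅ Z,  H_1 ≅ Z ⊕ Z_2,  H_2 = 0.

We work with the vertex ordering a < b < c < d < e < f < g < h < i < j. The simplices of K, each written with vertices in increasing order, are:

  0-simplices (10): a, b, c, d, e, f, g, h, i, j
  1-simplices (30): ab, ac, ae, af, ag, ai, aj, bd, be, bf, bh, bi, cd, ce, cg, ch, ci, de, dh, di, dj, eh, ej, fg, fi, gh, gi, gj, hj, ij
  2-simplices (20): abe, abf, ace, aci, afg, agj, aij, bdh, bdi, beh, bfi, cde, cdh, cgh, cgi, dej, dij, ehj, fgi, ghj

Hence C_0 ≅ Z^10, C_1 ≅ Z^30, C_2 ≅ Z^20.

∂_1: C_1 → C_0 sends each edge [p,q] (with p < q) to q − p. For instance
  ∂ai = i − a.
The resulting 10×30 matrix has rank 9, and its Smith normal form has invariant factors (1,1,1,1,1,1,1,1,1).

The boundary map ∂_2: C_2 → C_1 maps a triangle to the signed sum of its edges. For instance
  ∂dij = ij − dj + di,
  ∂beh = eh − bh + be.
The 30×20 boundary matrix has rank 20 and Smith normal form diag(1,1,1,1,1,1,1,1,1,1,1,1,1,1,1,1,1,1,1,2).

Reading off H_k = ker ∂_k / im ∂_{k+1}:

  H_0: rank C_0 − rank ∂_1 = 10 − 9 = 1, and the invariant factors of ∂_1 are all 1, so H_0 ≅ Z.
  H_1: rank ker ∂_1 − rank ∂_2 = (30 − 9) − 20 = 1, and ∂_2 has invariant factor 2 > 1, so H_1 ≅ Z ⊕ Z_2.
  H_2: rank ker ∂_2 − rank ∂_3 = (20 − 20) − 0 = 0, and there is no ∂_3, so H_2 ≅ 0.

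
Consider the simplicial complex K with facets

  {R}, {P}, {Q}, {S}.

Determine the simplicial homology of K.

H_0 ≅ Z^4.

We work with the vertex ordering P < Q < R < S. The simplices of K, each written with vertices in increasing order, are:

  0-simplices (4): P, Q, R, S

giving chain groups C_0 ≅ Z^4.

From H_k ≅ ker(∂_k) / im(∂_{k+1}) we obtain:

  H_0: rank C_0 − rank ∂_1 = 4 − 0 = 4, and there is no ∂_1, so H_0 = Z^4.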